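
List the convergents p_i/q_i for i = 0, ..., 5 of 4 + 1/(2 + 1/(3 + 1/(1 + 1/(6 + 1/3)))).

Using the convergent recurrence p_i = a_i*p_{i-1} + p_{i-2}, q_i = a_i*q_{i-1} + q_{i-2} with p_{-2}=0, p_{-1}=1, q_{-2}=1, q_{-1}=0:
  i=0: a_0=4, p_0 = 4*1 + 0 = 4, q_0 = 4*0 + 1 = 1.
  i=1: a_1=2, p_1 = 2*4 + 1 = 9, q_1 = 2*1 + 0 = 2.
  i=2: a_2=3, p_2 = 3*9 + 4 = 31, q_2 = 3*2 + 1 = 7.
  i=3: a_3=1, p_3 = 1*31 + 9 = 40, q_3 = 1*7 + 2 = 9.
  i=4: a_4=6, p_4 = 6*40 + 31 = 271, q_4 = 6*9 + 7 = 61.
  i=5: a_5=3, p_5 = 3*271 + 40 = 853, q_5 = 3*61 + 9 = 192.

4/1, 9/2, 31/7, 40/9, 271/61, 853/192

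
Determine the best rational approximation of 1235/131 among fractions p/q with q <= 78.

707/75

Expand x = 1235/131 as a continued fraction with the Euclidean algorithm:
  1235 = 9*131 + 56, so a_0 = 9.
  131 = 2*56 + 19, so a_1 = 2.
  56 = 2*19 + 18, so a_2 = 2.
  19 = 1*18 + 1, so a_3 = 1.
  18 = 18*1 + 0, so a_4 = 18.
so x = [9; 2, 2, 1, 18].
Convergents (p_i = a_i*p_{i-1} + p_{i-2}, q_i = a_i*q_{i-1} + q_{i-2} with p_{-2}=0, p_{-1}=1, q_{-2}=1, q_{-1}=0), until the denominator exceeds 78:
  i=0: a_0=9, p_0 = 9*1 + 0 = 9, q_0 = 9*0 + 1 = 1.
  i=1: a_1=2, p_1 = 2*9 + 1 = 19, q_1 = 2*1 + 0 = 2.
  i=2: a_2=2, p_2 = 2*19 + 9 = 47, q_2 = 2*2 + 1 = 5.
  i=3: a_3=1, p_3 = 1*47 + 19 = 66, q_3 = 1*5 + 2 = 7.
  i=4: a_4=18, p_4 = 18*66 + 47 = 1235, q_4 = 18*7 + 5 = 131.
q_4 = 131 > 78, so the last convergent with denominator <= 78 is p_3/q_3 = 66/7.
The closest fraction with denominator <= 78 is either p_3/q_3 or the intermediate fraction (k*p_3 + p_2)/(k*q_3 + q_2) with the largest k >= 1 whose denominator stays <= 78; these approach x as k grows, and every other convergent or intermediate fraction in range is farther away.
Largest k: floor((78 - q_2)/q_3) = floor((78 - 5)/7) = 10.
That gives (10*66 + 47)/(10*7 + 5) = 707/75.
Compare the errors: |x - 66/7| = |1235*7 - 66*131|/(131*7) = 1/917, and |x - 707/75| = |1235*75 - 707*131|/(131*75) = 8/9825.
Cross-multiplying, 8*917 = 7336 < 9825 = 1*9825, so 8/9825 is smaller: the intermediate fraction 707/75 is closer to x than 66/7.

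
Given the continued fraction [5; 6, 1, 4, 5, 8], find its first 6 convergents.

5/1, 31/6, 36/7, 175/34, 911/177, 7463/1450

Using the convergent recurrence p_i = a_i*p_{i-1} + p_{i-2}, q_i = a_i*q_{i-1} + q_{i-2} with p_{-2}=0, p_{-1}=1, q_{-2}=1, q_{-1}=0:
  i=0: a_0=5, p_0 = 5*1 + 0 = 5, q_0 = 5*0 + 1 = 1.
  i=1: a_1=6, p_1 = 6*5 + 1 = 31, q_1 = 6*1 + 0 = 6.
  i=2: a_2=1, p_2 = 1*31 + 5 = 36, q_2 = 1*6 + 1 = 7.
  i=3: a_3=4, p_3 = 4*36 + 31 = 175, q_3 = 4*7 + 6 = 34.
  i=4: a_4=5, p_4 = 5*175 + 36 = 911, q_4 = 5*34 + 7 = 177.
  i=5: a_5=8, p_5 = 8*911 + 175 = 7463, q_5 = 8*177 + 34 = 1450.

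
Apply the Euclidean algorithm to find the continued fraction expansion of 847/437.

[1; 1, 15, 5, 2, 2]

Run the Euclidean algorithm on 847 and 437; the successive quotients are the partial quotients a_0, a_1, ... (each step inverts the fractional part left over by the previous one):
  847 = 1*437 + 410, so a_0 = 1.
  437 = 1*410 + 27, so a_1 = 1.
  410 = 15*27 + 5, so a_2 = 15.
  27 = 5*5 + 2, so a_3 = 5.
  5 = 2*2 + 1, so a_4 = 2.
  2 = 2*1 + 0, so a_5 = 2.
The remainder reaches 0 after 6 divisions, so the expansion has 6 partial quotients, read off in order.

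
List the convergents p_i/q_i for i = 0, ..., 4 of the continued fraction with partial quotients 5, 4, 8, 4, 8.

5/1, 21/4, 173/33, 713/136, 5877/1121

Using the convergent recurrence p_i = a_i*p_{i-1} + p_{i-2}, q_i = a_i*q_{i-1} + q_{i-2} with p_{-2}=0, p_{-1}=1, q_{-2}=1, q_{-1}=0:
  i=0: a_0=5, p_0 = 5*1 + 0 = 5, q_0 = 5*0 + 1 = 1.
  i=1: a_1=4, p_1 = 4*5 + 1 = 21, q_1 = 4*1 + 0 = 4.
  i=2: a_2=8, p_2 = 8*21 + 5 = 173, q_2 = 8*4 + 1 = 33.
  i=3: a_3=4, p_3 = 4*173 + 21 = 713, q_3 = 4*33 + 4 = 136.
  i=4: a_4=8, p_4 = 8*713 + 173 = 5877, q_4 = 8*136 + 33 = 1121.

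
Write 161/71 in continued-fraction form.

Run the Euclidean algorithm on 161 and 71; the successive quotients are the partial quotients a_0, a_1, ... (each step inverts the fractional part left over by the previous one):
  161 = 2*71 + 19, so a_0 = 2.
  71 = 3*19 + 14, so a_1 = 3.
  19 = 1*14 + 5, so a_2 = 1.
  14 = 2*5 + 4, so a_3 = 2.
  5 = 1*4 + 1, so a_4 = 1.
  4 = 4*1 + 0, so a_5 = 4.
The remainder reaches 0 after 6 divisions, so the expansion has 6 partial quotients, read off in order.

[2; 3, 1, 2, 1, 4]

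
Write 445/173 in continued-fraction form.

[2; 1, 1, 2, 1, 24]

Run the Euclidean algorithm on 445 and 173; the successive quotients are the partial quotients a_0, a_1, ... (each step inverts the fractional part left over by the previous one):
  445 = 2*173 + 99, so a_0 = 2.
  173 = 1*99 + 74, so a_1 = 1.
  99 = 1*74 + 25, so a_2 = 1.
  74 = 2*25 + 24, so a_3 = 2.
  25 = 1*24 + 1, so a_4 = 1.
  24 = 24*1 + 0, so a_5 = 24.
The remainder reaches 0 after 6 divisions, so the expansion has 6 partial quotients, read off in order.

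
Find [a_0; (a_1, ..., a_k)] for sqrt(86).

Write x_i = (sqrt(86) + m_i)/d_i with (m_0, d_0) = (0, 1). a_0 = floor(sqrt(86)) = 9, since 9^2 = 81 <= 86 < 100 = 10^2.
Iterate m_{i+1} = d_i*a_i - m_i, d_{i+1} = (86 - m_{i+1}^2)/d_i, a_{i+1} = floor((a_0 + m_{i+1})/d_{i+1}):
  m_1 = 1*9 - 0 = 9, d_1 = (86 - 9^2)/1 = 5/1 = 5, a_1 = floor((9 + 9)/5) = 3.
  m_2 = 5*3 - 9 = 6, d_2 = (86 - 6^2)/5 = 50/5 = 10, a_2 = floor((9 + 6)/10) = 1.
  m_3 = 10*1 - 6 = 4, d_3 = (86 - 4^2)/10 = 70/10 = 7, a_3 = floor((9 + 4)/7) = 1.
  m_4 = 7*1 - 4 = 3, d_4 = (86 - 3^2)/7 = 77/7 = 11, a_4 = floor((9 + 3)/11) = 1.
  m_5 = 11*1 - 3 = 8, d_5 = (86 - 8^2)/11 = 22/11 = 2, a_5 = floor((9 + 8)/2) = 8.
  m_6 = 2*8 - 8 = 8, d_6 = (86 - 8^2)/2 = 22/2 = 11, a_6 = floor((9 + 8)/11) = 1.
  m_7 = 11*1 - 8 = 3, d_7 = (86 - 3^2)/11 = 77/11 = 7, a_7 = floor((9 + 3)/7) = 1.
  m_8 = 7*1 - 3 = 4, d_8 = (86 - 4^2)/7 = 70/7 = 10, a_8 = floor((9 + 4)/10) = 1.
  m_9 = 10*1 - 4 = 6, d_9 = (86 - 6^2)/10 = 50/10 = 5, a_9 = floor((9 + 6)/5) = 3.
  m_10 = 5*3 - 6 = 9, d_10 = (86 - 9^2)/5 = 5/5 = 1, a_10 = floor((9 + 9)/1) = 18.
  m_11 = 1*18 - 9 = 9, d_11 = (86 - 9^2)/1 = 5/1 = 5: (m_11, d_11) = (m_1, d_1) = (9, 5), so from here the quotients repeat a_1, ..., a_10; the period length is 10.
Hence the expansion of sqrt(86) is a_0 = 9 followed by the repeating block 3, 1, 1, 1, 8, 1, 1, 1, 3, 18 (period 10).

[9; (3, 1, 1, 1, 8, 1, 1, 1, 3, 18)]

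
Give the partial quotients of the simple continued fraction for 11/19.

Run the Euclidean algorithm on 11 and 19; the successive quotients are the partial quotients a_0, a_1, ... (each step inverts the fractional part left over by the previous one):
  11 = 0*19 + 11, so a_0 = 0.
  19 = 1*11 + 8, so a_1 = 1.
  11 = 1*8 + 3, so a_2 = 1.
  8 = 2*3 + 2, so a_3 = 2.
  3 = 1*2 + 1, so a_4 = 1.
  2 = 2*1 + 0, so a_5 = 2.
The remainder reaches 0 after 6 divisions, so the expansion has 6 partial quotients, read off in order.

[0; 1, 1, 2, 1, 2]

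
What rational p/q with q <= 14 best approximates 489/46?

85/8

Expand x = 489/46 as a continued fraction with the Euclidean algorithm:
  489 = 10*46 + 29, so a_0 = 10.
  46 = 1*29 + 17, so a_1 = 1.
  29 = 1*17 + 12, so a_2 = 1.
  17 = 1*12 + 5, so a_3 = 1.
  12 = 2*5 + 2, so a_4 = 2.
  5 = 2*2 + 1, so a_5 = 2.
  2 = 2*1 + 0, so a_6 = 2.
so x = [10; 1, 1, 1, 2, 2, 2].
Convergents (p_i = a_i*p_{i-1} + p_{i-2}, q_i = a_i*q_{i-1} + q_{i-2} with p_{-2}=0, p_{-1}=1, q_{-2}=1, q_{-1}=0), until the denominator exceeds 14:
  i=0: a_0=10, p_0 = 10*1 + 0 = 10, q_0 = 10*0 + 1 = 1.
  i=1: a_1=1, p_1 = 1*10 + 1 = 11, q_1 = 1*1 + 0 = 1.
  i=2: a_2=1, p_2 = 1*11 + 10 = 21, q_2 = 1*1 + 1 = 2.
  i=3: a_3=1, p_3 = 1*21 + 11 = 32, q_3 = 1*2 + 1 = 3.
  i=4: a_4=2, p_4 = 2*32 + 21 = 85, q_4 = 2*3 + 2 = 8.
  i=5: a_5=2, p_5 = 2*85 + 32 = 202, q_5 = 2*8 + 3 = 19.
q_5 = 19 > 14, so the last convergent with denominator <= 14 is p_4/q_4 = 85/8.
The closest fraction with denominator <= 14 is either p_4/q_4 or the intermediate fraction (k*p_4 + p_3)/(k*q_4 + q_3) with the largest k >= 1 whose denominator stays <= 14; these approach x as k grows, and every other convergent or intermediate fraction in range is farther away.
Largest k: floor((14 - q_3)/q_4) = floor((14 - 3)/8) = 1.
That gives (1*85 + 32)/(1*8 + 3) = 117/11.
Compare the errors: |x - 85/8| = |489*8 - 85*46|/(46*8) = 2/368, and |x - 117/11| = |489*11 - 117*46|/(46*11) = 3/506.
Cross-multiplying, 2*506 = 1012 < 1104 = 3*368, so 2/368 is smaller: the convergent 85/8 is closer to x than 117/11.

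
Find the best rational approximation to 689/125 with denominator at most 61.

Expand x = 689/125 as a continued fraction with the Euclidean algorithm:
  689 = 5*125 + 64, so a_0 = 5.
  125 = 1*64 + 61, so a_1 = 1.
  64 = 1*61 + 3, so a_2 = 1.
  61 = 20*3 + 1, so a_3 = 20.
  3 = 3*1 + 0, so a_4 = 3.
so x = [5; 1, 1, 20, 3].
Convergents (p_i = a_i*p_{i-1} + p_{i-2}, q_i = a_i*q_{i-1} + q_{i-2} with p_{-2}=0, p_{-1}=1, q_{-2}=1, q_{-1}=0), until the denominator exceeds 61:
  i=0: a_0=5, p_0 = 5*1 + 0 = 5, q_0 = 5*0 + 1 = 1.
  i=1: a_1=1, p_1 = 1*5 + 1 = 6, q_1 = 1*1 + 0 = 1.
  i=2: a_2=1, p_2 = 1*6 + 5 = 11, q_2 = 1*1 + 1 = 2.
  i=3: a_3=20, p_3 = 20*11 + 6 = 226, q_3 = 20*2 + 1 = 41.
  i=4: a_4=3, p_4 = 3*226 + 11 = 689, q_4 = 3*41 + 2 = 125.
q_4 = 125 > 61, so the last convergent with denominator <= 61 is p_3/q_3 = 226/41.
The closest fraction with denominator <= 61 is either p_3/q_3 or the intermediate fraction (k*p_3 + p_2)/(k*q_3 + q_2) with the largest k >= 1 whose denominator stays <= 61; these approach x as k grows, and every other convergent or intermediate fraction in range is farther away.
Largest k: floor((61 - q_2)/q_3) = floor((61 - 2)/41) = 1.
That gives (1*226 + 11)/(1*41 + 2) = 237/43.
Compare the errors: |x - 226/41| = |689*41 - 226*125|/(125*41) = 1/5125, and |x - 237/43| = |689*43 - 237*125|/(125*43) = 2/5375.
Cross-multiplying, 1*5375 = 5375 < 10250 = 2*5125, so 1/5125 is smaller: the convergent 226/41 is closer to x than 237/43.

226/41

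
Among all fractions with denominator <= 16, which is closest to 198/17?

163/14

Expand x = 198/17 as a continued fraction with the Euclidean algorithm:
  198 = 11*17 + 11, so a_0 = 11.
  17 = 1*11 + 6, so a_1 = 1.
  11 = 1*6 + 5, so a_2 = 1.
  6 = 1*5 + 1, so a_3 = 1.
  5 = 5*1 + 0, so a_4 = 5.
so x = [11; 1, 1, 1, 5].
Convergents (p_i = a_i*p_{i-1} + p_{i-2}, q_i = a_i*q_{i-1} + q_{i-2} with p_{-2}=0, p_{-1}=1, q_{-2}=1, q_{-1}=0), until the denominator exceeds 16:
  i=0: a_0=11, p_0 = 11*1 + 0 = 11, q_0 = 11*0 + 1 = 1.
  i=1: a_1=1, p_1 = 1*11 + 1 = 12, q_1 = 1*1 + 0 = 1.
  i=2: a_2=1, p_2 = 1*12 + 11 = 23, q_2 = 1*1 + 1 = 2.
  i=3: a_3=1, p_3 = 1*23 + 12 = 35, q_3 = 1*2 + 1 = 3.
  i=4: a_4=5, p_4 = 5*35 + 23 = 198, q_4 = 5*3 + 2 = 17.
q_4 = 17 > 16, so the last convergent with denominator <= 16 is p_3/q_3 = 35/3.
The closest fraction with denominator <= 16 is either p_3/q_3 or the intermediate fraction (k*p_3 + p_2)/(k*q_3 + q_2) with the largest k >= 1 whose denominator stays <= 16; these approach x as k grows, and every other convergent or intermediate fraction in range is farther away.
Largest k: floor((16 - q_2)/q_3) = floor((16 - 2)/3) = 4.
That gives (4*35 + 23)/(4*3 + 2) = 163/14.
Compare the errors: |x - 35/3| = |198*3 - 35*17|/(17*3) = 1/51, and |x - 163/14| = |198*14 - 163*17|/(17*14) = 1/238.
Cross-multiplying, 1*51 = 51 < 238 = 1*238, so 1/238 is smaller: the intermediate fraction 163/14 is closer to x than 35/3.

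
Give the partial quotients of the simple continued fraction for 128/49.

[2; 1, 1, 1, 1, 2, 1, 2]

Run the Euclidean algorithm on 128 and 49; the successive quotients are the partial quotients a_0, a_1, ... (each step inverts the fractional part left over by the previous one):
  128 = 2*49 + 30, so a_0 = 2.
  49 = 1*30 + 19, so a_1 = 1.
  30 = 1*19 + 11, so a_2 = 1.
  19 = 1*11 + 8, so a_3 = 1.
  11 = 1*8 + 3, so a_4 = 1.
  8 = 2*3 + 2, so a_5 = 2.
  3 = 1*2 + 1, so a_6 = 1.
  2 = 2*1 + 0, so a_7 = 2.
The remainder reaches 0 after 8 divisions, so the expansion has 8 partial quotients, read off in order.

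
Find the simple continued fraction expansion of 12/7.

Run the Euclidean algorithm on 12 and 7; the successive quotients are the partial quotients a_0, a_1, ... (each step inverts the fractional part left over by the previous one):
  12 = 1*7 + 5, so a_0 = 1.
  7 = 1*5 + 2, so a_1 = 1.
  5 = 2*2 + 1, so a_2 = 2.
  2 = 2*1 + 0, so a_3 = 2.
The remainder reaches 0 after 4 divisions, so the expansion has 4 partial quotients, read off in order.

[1; 1, 2, 2]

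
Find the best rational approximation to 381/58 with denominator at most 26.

46/7

Expand x = 381/58 as a continued fraction with the Euclidean algorithm:
  381 = 6*58 + 33, so a_0 = 6.
  58 = 1*33 + 25, so a_1 = 1.
  33 = 1*25 + 8, so a_2 = 1.
  25 = 3*8 + 1, so a_3 = 3.
  8 = 8*1 + 0, so a_4 = 8.
so x = [6; 1, 1, 3, 8].
Convergents (p_i = a_i*p_{i-1} + p_{i-2}, q_i = a_i*q_{i-1} + q_{i-2} with p_{-2}=0, p_{-1}=1, q_{-2}=1, q_{-1}=0), until the denominator exceeds 26:
  i=0: a_0=6, p_0 = 6*1 + 0 = 6, q_0 = 6*0 + 1 = 1.
  i=1: a_1=1, p_1 = 1*6 + 1 = 7, q_1 = 1*1 + 0 = 1.
  i=2: a_2=1, p_2 = 1*7 + 6 = 13, q_2 = 1*1 + 1 = 2.
  i=3: a_3=3, p_3 = 3*13 + 7 = 46, q_3 = 3*2 + 1 = 7.
  i=4: a_4=8, p_4 = 8*46 + 13 = 381, q_4 = 8*7 + 2 = 58.
q_4 = 58 > 26, so the last convergent with denominator <= 26 is p_3/q_3 = 46/7.
The closest fraction with denominator <= 26 is either p_3/q_3 or the intermediate fraction (k*p_3 + p_2)/(k*q_3 + q_2) with the largest k >= 1 whose denominator stays <= 26; these approach x as k grows, and every other convergent or intermediate fraction in range is farther away.
Largest k: floor((26 - q_2)/q_3) = floor((26 - 2)/7) = 3.
That gives (3*46 + 13)/(3*7 + 2) = 151/23.
Compare the errors: |x - 46/7| = |381*7 - 46*58|/(58*7) = 1/406, and |x - 151/23| = |381*23 - 151*58|/(58*23) = 5/1334.
Cross-multiplying, 1*1334 = 1334 < 2030 = 5*406, so 1/406 is smaller: the convergent 46/7 is closer to x than 151/23.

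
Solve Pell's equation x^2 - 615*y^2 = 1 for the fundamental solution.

(x, y) = (124, 5)

First expand sqrt(615) as a continued fraction. With x_i = (sqrt(615) + m_i)/d_i and (m_0, d_0) = (0, 1): a_0 = floor(sqrt(615)) = 24, since 24^2 = 576 <= 615 < 625 = 25^2.
Iterate m_{i+1} = d_i*a_i - m_i, d_{i+1} = (615 - m_{i+1}^2)/d_i, a_{i+1} = floor((a_0 + m_{i+1})/d_{i+1}):
  m_1 = 1*24 - 0 = 24, d_1 = (615 - 24^2)/1 = 39/1 = 39, a_1 = floor((24 + 24)/39) = 1.
  m_2 = 39*1 - 24 = 15, d_2 = (615 - 15^2)/39 = 390/39 = 10, a_2 = floor((24 + 15)/10) = 3.
  m_3 = 10*3 - 15 = 15, d_3 = (615 - 15^2)/10 = 390/10 = 39, a_3 = floor((24 + 15)/39) = 1.
  m_4 = 39*1 - 15 = 24, d_4 = (615 - 24^2)/39 = 39/39 = 1, a_4 = floor((24 + 24)/1) = 48.
  m_5 = 1*48 - 24 = 24, d_5 = (615 - 24^2)/1 = 39/1 = 39: (m_5, d_5) = (m_1, d_1) = (24, 39), so from here the quotients repeat a_1, ..., a_4; the period length is 4.
So sqrt(615) = [24; (1, 3, 1, 48)] with period length k = 4.
k is even, so the fundamental solution of x^2 - 615y^2 = 1 is (p_{k-1}, q_{k-1}) = (p_3, q_3); compute convergents through index 3.
Convergents (p_i = a_i*p_{i-1} + p_{i-2}, q_i = a_i*q_{i-1} + q_{i-2} with p_{-2}=0, p_{-1}=1, q_{-2}=1, q_{-1}=0):
  i=0: a_0=24, p_0 = 24*1 + 0 = 24, q_0 = 24*0 + 1 = 1.
  i=1: a_1=1, p_1 = 1*24 + 1 = 25, q_1 = 1*1 + 0 = 1.
  i=2: a_2=3, p_2 = 3*25 + 24 = 99, q_2 = 3*1 + 1 = 4.
  i=3: a_3=1, p_3 = 1*99 + 25 = 124, q_3 = 1*4 + 1 = 5.
Check: 124^2 - 615*5^2 = 15376 - 15375 = 1, so (x, y) = (124, 5) solves the equation, and by the theorem it is the least positive solution.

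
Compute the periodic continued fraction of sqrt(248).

Write x_i = (sqrt(248) + m_i)/d_i with (m_0, d_0) = (0, 1). a_0 = floor(sqrt(248)) = 15, since 15^2 = 225 <= 248 < 256 = 16^2.
Iterate m_{i+1} = d_i*a_i - m_i, d_{i+1} = (248 - m_{i+1}^2)/d_i, a_{i+1} = floor((a_0 + m_{i+1})/d_{i+1}):
  m_1 = 1*15 - 0 = 15, d_1 = (248 - 15^2)/1 = 23/1 = 23, a_1 = floor((15 + 15)/23) = 1.
  m_2 = 23*1 - 15 = 8, d_2 = (248 - 8^2)/23 = 184/23 = 8, a_2 = floor((15 + 8)/8) = 2.
  m_3 = 8*2 - 8 = 8, d_3 = (248 - 8^2)/8 = 184/8 = 23, a_3 = floor((15 + 8)/23) = 1.
  m_4 = 23*1 - 8 = 15, d_4 = (248 - 15^2)/23 = 23/23 = 1, a_4 = floor((15 + 15)/1) = 30.
  m_5 = 1*30 - 15 = 15, d_5 = (248 - 15^2)/1 = 23/1 = 23: (m_5, d_5) = (m_1, d_1) = (15, 23), so from here the quotients repeat a_1, ..., a_4; the period length is 4.
Hence the expansion of sqrt(248) is a_0 = 15 followed by the repeating block 1, 2, 1, 30 (period 4).

[15; (1, 2, 1, 30)]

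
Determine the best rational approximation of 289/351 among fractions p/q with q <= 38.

Expand x = 289/351 as a continued fraction with the Euclidean algorithm:
  289 = 0*351 + 289, so a_0 = 0.
  351 = 1*289 + 62, so a_1 = 1.
  289 = 4*62 + 41, so a_2 = 4.
  62 = 1*41 + 21, so a_3 = 1.
  41 = 1*21 + 20, so a_4 = 1.
  21 = 1*20 + 1, so a_5 = 1.
  20 = 20*1 + 0, so a_6 = 20.
so x = [0; 1, 4, 1, 1, 1, 20].
Convergents (p_i = a_i*p_{i-1} + p_{i-2}, q_i = a_i*q_{i-1} + q_{i-2} with p_{-2}=0, p_{-1}=1, q_{-2}=1, q_{-1}=0), until the denominator exceeds 38:
  i=0: a_0=0, p_0 = 0*1 + 0 = 0, q_0 = 0*0 + 1 = 1.
  i=1: a_1=1, p_1 = 1*0 + 1 = 1, q_1 = 1*1 + 0 = 1.
  i=2: a_2=4, p_2 = 4*1 + 0 = 4, q_2 = 4*1 + 1 = 5.
  i=3: a_3=1, p_3 = 1*4 + 1 = 5, q_3 = 1*5 + 1 = 6.
  i=4: a_4=1, p_4 = 1*5 + 4 = 9, q_4 = 1*6 + 5 = 11.
  i=5: a_5=1, p_5 = 1*9 + 5 = 14, q_5 = 1*11 + 6 = 17.
  i=6: a_6=20, p_6 = 20*14 + 9 = 289, q_6 = 20*17 + 11 = 351.
q_6 = 351 > 38, so the last convergent with denominator <= 38 is p_5/q_5 = 14/17.
The closest fraction with denominator <= 38 is either p_5/q_5 or the intermediate fraction (k*p_5 + p_4)/(k*q_5 + q_4) with the largest k >= 1 whose denominator stays <= 38; these approach x as k grows, and every other convergent or intermediate fraction in range is farther away.
Largest k: floor((38 - q_4)/q_5) = floor((38 - 11)/17) = 1.
That gives (1*14 + 9)/(1*17 + 11) = 23/28.
Compare the errors: |x - 14/17| = |289*17 - 14*351|/(351*17) = 1/5967, and |x - 23/28| = |289*28 - 23*351|/(351*28) = 19/9828.
Cross-multiplying, 1*9828 = 9828 < 113373 = 19*5967, so 1/5967 is smaller: the convergent 14/17 is closer to x than 23/28.

14/17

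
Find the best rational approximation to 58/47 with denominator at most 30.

Expand x = 58/47 as a continued fraction with the Euclidean algorithm:
  58 = 1*47 + 11, so a_0 = 1.
  47 = 4*11 + 3, so a_1 = 4.
  11 = 3*3 + 2, so a_2 = 3.
  3 = 1*2 + 1, so a_3 = 1.
  2 = 2*1 + 0, so a_4 = 2.
so x = [1; 4, 3, 1, 2].
Convergents (p_i = a_i*p_{i-1} + p_{i-2}, q_i = a_i*q_{i-1} + q_{i-2} with p_{-2}=0, p_{-1}=1, q_{-2}=1, q_{-1}=0), until the denominator exceeds 30:
  i=0: a_0=1, p_0 = 1*1 + 0 = 1, q_0 = 1*0 + 1 = 1.
  i=1: a_1=4, p_1 = 4*1 + 1 = 5, q_1 = 4*1 + 0 = 4.
  i=2: a_2=3, p_2 = 3*5 + 1 = 16, q_2 = 3*4 + 1 = 13.
  i=3: a_3=1, p_3 = 1*16 + 5 = 21, q_3 = 1*13 + 4 = 17.
  i=4: a_4=2, p_4 = 2*21 + 16 = 58, q_4 = 2*17 + 13 = 47.
q_4 = 47 > 30, so the last convergent with denominator <= 30 is p_3/q_3 = 21/17.
The closest fraction with denominator <= 30 is either p_3/q_3 or the intermediate fraction (k*p_3 + p_2)/(k*q_3 + q_2) with the largest k >= 1 whose denominator stays <= 30; these approach x as k grows, and every other convergent or intermediate fraction in range is farther away.
Largest k: floor((30 - q_2)/q_3) = floor((30 - 13)/17) = 1.
That gives (1*21 + 16)/(1*17 + 13) = 37/30.
Compare the errors: |x - 21/17| = |58*17 - 21*47|/(47*17) = 1/799, and |x - 37/30| = |58*30 - 37*47|/(47*30) = 1/1410.
Cross-multiplying, 1*799 = 799 < 1410 = 1*1410, so 1/1410 is smaller: the intermediate fraction 37/30 is closer to x than 21/17.

37/30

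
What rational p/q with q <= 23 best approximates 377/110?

24/7

Expand x = 377/110 as a continued fraction with the Euclidean algorithm:
  377 = 3*110 + 47, so a_0 = 3.
  110 = 2*47 + 16, so a_1 = 2.
  47 = 2*16 + 15, so a_2 = 2.
  16 = 1*15 + 1, so a_3 = 1.
  15 = 15*1 + 0, so a_4 = 15.
so x = [3; 2, 2, 1, 15].
Convergents (p_i = a_i*p_{i-1} + p_{i-2}, q_i = a_i*q_{i-1} + q_{i-2} with p_{-2}=0, p_{-1}=1, q_{-2}=1, q_{-1}=0), until the denominator exceeds 23:
  i=0: a_0=3, p_0 = 3*1 + 0 = 3, q_0 = 3*0 + 1 = 1.
  i=1: a_1=2, p_1 = 2*3 + 1 = 7, q_1 = 2*1 + 0 = 2.
  i=2: a_2=2, p_2 = 2*7 + 3 = 17, q_2 = 2*2 + 1 = 5.
  i=3: a_3=1, p_3 = 1*17 + 7 = 24, q_3 = 1*5 + 2 = 7.
  i=4: a_4=15, p_4 = 15*24 + 17 = 377, q_4 = 15*7 + 5 = 110.
q_4 = 110 > 23, so the last convergent with denominator <= 23 is p_3/q_3 = 24/7.
The closest fraction with denominator <= 23 is either p_3/q_3 or the intermediate fraction (k*p_3 + p_2)/(k*q_3 + q_2) with the largest k >= 1 whose denominator stays <= 23; these approach x as k grows, and every other convergent or intermediate fraction in range is farther away.
Largest k: floor((23 - q_2)/q_3) = floor((23 - 5)/7) = 2.
That gives (2*24 + 17)/(2*7 + 5) = 65/19.
Compare the errors: |x - 24/7| = |377*7 - 24*110|/(110*7) = 1/770, and |x - 65/19| = |377*19 - 65*110|/(110*19) = 13/2090.
Cross-multiplying, 1*2090 = 2090 < 10010 = 13*770, so 1/770 is smaller: the convergent 24/7 is closer to x than 65/19.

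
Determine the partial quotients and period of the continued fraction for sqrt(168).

[12; (1, 24)]

Write x_i = (sqrt(168) + m_i)/d_i with (m_0, d_0) = (0, 1). a_0 = floor(sqrt(168)) = 12, since 12^2 = 144 <= 168 < 169 = 13^2.
Iterate m_{i+1} = d_i*a_i - m_i, d_{i+1} = (168 - m_{i+1}^2)/d_i, a_{i+1} = floor((a_0 + m_{i+1})/d_{i+1}):
  m_1 = 1*12 - 0 = 12, d_1 = (168 - 12^2)/1 = 24/1 = 24, a_1 = floor((12 + 12)/24) = 1.
  m_2 = 24*1 - 12 = 12, d_2 = (168 - 12^2)/24 = 24/24 = 1, a_2 = floor((12 + 12)/1) = 24.
  m_3 = 1*24 - 12 = 12, d_3 = (168 - 12^2)/1 = 24/1 = 24: (m_3, d_3) = (m_1, d_1) = (12, 24), so from here the quotients repeat a_1, a_2; the period length is 2.
Hence the expansion of sqrt(168) is a_0 = 12 followed by the repeating block 1, 24 (period 2).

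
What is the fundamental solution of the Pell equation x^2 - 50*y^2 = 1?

First expand sqrt(50) as a continued fraction. With x_i = (sqrt(50) + m_i)/d_i and (m_0, d_0) = (0, 1): a_0 = floor(sqrt(50)) = 7, since 7^2 = 49 <= 50 < 64 = 8^2.
Iterate m_{i+1} = d_i*a_i - m_i, d_{i+1} = (50 - m_{i+1}^2)/d_i, a_{i+1} = floor((a_0 + m_{i+1})/d_{i+1}):
  m_1 = 1*7 - 0 = 7, d_1 = (50 - 7^2)/1 = 1/1 = 1, a_1 = floor((7 + 7)/1) = 14.
  m_2 = 1*14 - 7 = 7, d_2 = (50 - 7^2)/1 = 1/1 = 1: (m_2, d_2) = (m_1, d_1) = (7, 1), so from here the quotient a_1 repeats; the period length is 1.
So sqrt(50) = [7; (14)] with period length k = 1.
k is odd, so (p_{k-1}, q_{k-1}) only solves x^2 - 50y^2 = -1 and the fundamental solution of x^2 - 50y^2 = 1 is (p_{2k-1}, q_{2k-1}) = (p_1, q_1); compute convergents through index 1, running through the period twice.
Convergents (p_i = a_i*p_{i-1} + p_{i-2}, q_i = a_i*q_{i-1} + q_{i-2} with p_{-2}=0, p_{-1}=1, q_{-2}=1, q_{-1}=0):
  i=0: a_0=7, p_0 = 7*1 + 0 = 7, q_0 = 7*0 + 1 = 1.
  i=1: a_1=14, p_1 = 14*7 + 1 = 99, q_1 = 14*1 + 0 = 14.
Indeed p_0^2 - 50*q_0^2 = 49 - 50 = -1, not +1.
Check: 99^2 - 50*14^2 = 9801 - 9800 = 1, so (x, y) = (99, 14) solves the equation, and by the theorem it is the least positive solution.

(x, y) = (99, 14)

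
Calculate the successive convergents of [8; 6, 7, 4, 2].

Using the convergent recurrence p_i = a_i*p_{i-1} + p_{i-2}, q_i = a_i*q_{i-1} + q_{i-2} with p_{-2}=0, p_{-1}=1, q_{-2}=1, q_{-1}=0:
  i=0: a_0=8, p_0 = 8*1 + 0 = 8, q_0 = 8*0 + 1 = 1.
  i=1: a_1=6, p_1 = 6*8 + 1 = 49, q_1 = 6*1 + 0 = 6.
  i=2: a_2=7, p_2 = 7*49 + 8 = 351, q_2 = 7*6 + 1 = 43.
  i=3: a_3=4, p_3 = 4*351 + 49 = 1453, q_3 = 4*43 + 6 = 178.
  i=4: a_4=2, p_4 = 2*1453 + 351 = 3257, q_4 = 2*178 + 43 = 399.

8/1, 49/6, 351/43, 1453/178, 3257/399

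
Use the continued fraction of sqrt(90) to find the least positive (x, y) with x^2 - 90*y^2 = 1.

(x, y) = (19, 2)

First expand sqrt(90) as a continued fraction. With x_i = (sqrt(90) + m_i)/d_i and (m_0, d_0) = (0, 1): a_0 = floor(sqrt(90)) = 9, since 9^2 = 81 <= 90 < 100 = 10^2.
Iterate m_{i+1} = d_i*a_i - m_i, d_{i+1} = (90 - m_{i+1}^2)/d_i, a_{i+1} = floor((a_0 + m_{i+1})/d_{i+1}):
  m_1 = 1*9 - 0 = 9, d_1 = (90 - 9^2)/1 = 9/1 = 9, a_1 = floor((9 + 9)/9) = 2.
  m_2 = 9*2 - 9 = 9, d_2 = (90 - 9^2)/9 = 9/9 = 1, a_2 = floor((9 + 9)/1) = 18.
  m_3 = 1*18 - 9 = 9, d_3 = (90 - 9^2)/1 = 9/1 = 9: (m_3, d_3) = (m_1, d_1) = (9, 9), so from here the quotients repeat a_1, a_2; the period length is 2.
So sqrt(90) = [9; (2, 18)] with period length k = 2.
k is even, so the fundamental solution of x^2 - 90y^2 = 1 is (p_{k-1}, q_{k-1}) = (p_1, q_1); compute convergents through index 1.
Convergents (p_i = a_i*p_{i-1} + p_{i-2}, q_i = a_i*q_{i-1} + q_{i-2} with p_{-2}=0, p_{-1}=1, q_{-2}=1, q_{-1}=0):
  i=0: a_0=9, p_0 = 9*1 + 0 = 9, q_0 = 9*0 + 1 = 1.
  i=1: a_1=2, p_1 = 2*9 + 1 = 19, q_1 = 2*1 + 0 = 2.
Check: 19^2 - 90*2^2 = 361 - 360 = 1, so (x, y) = (19, 2) solves the equation, and by the theorem it is the least positive solution.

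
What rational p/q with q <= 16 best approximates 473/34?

153/11

Expand x = 473/34 as a continued fraction with the Euclidean algorithm:
  473 = 13*34 + 31, so a_0 = 13.
  34 = 1*31 + 3, so a_1 = 1.
  31 = 10*3 + 1, so a_2 = 10.
  3 = 3*1 + 0, so a_3 = 3.
so x = [13; 1, 10, 3].
Convergents (p_i = a_i*p_{i-1} + p_{i-2}, q_i = a_i*q_{i-1} + q_{i-2} with p_{-2}=0, p_{-1}=1, q_{-2}=1, q_{-1}=0), until the denominator exceeds 16:
  i=0: a_0=13, p_0 = 13*1 + 0 = 13, q_0 = 13*0 + 1 = 1.
  i=1: a_1=1, p_1 = 1*13 + 1 = 14, q_1 = 1*1 + 0 = 1.
  i=2: a_2=10, p_2 = 10*14 + 13 = 153, q_2 = 10*1 + 1 = 11.
  i=3: a_3=3, p_3 = 3*153 + 14 = 473, q_3 = 3*11 + 1 = 34.
q_3 = 34 > 16, so the last convergent with denominator <= 16 is p_2/q_2 = 153/11.
The closest fraction with denominator <= 16 is either p_2/q_2 or the intermediate fraction (k*p_2 + p_1)/(k*q_2 + q_1) with the largest k >= 1 whose denominator stays <= 16; these approach x as k grows, and every other convergent or intermediate fraction in range is farther away.
Largest k: floor((16 - q_1)/q_2) = floor((16 - 1)/11) = 1.
That gives (1*153 + 14)/(1*11 + 1) = 167/12.
Compare the errors: |x - 153/11| = |473*11 - 153*34|/(34*11) = 1/374, and |x - 167/12| = |473*12 - 167*34|/(34*12) = 2/408.
Cross-multiplying, 1*408 = 408 < 748 = 2*374, so 1/374 is smaller: the convergent 153/11 is closer to x than 167/12.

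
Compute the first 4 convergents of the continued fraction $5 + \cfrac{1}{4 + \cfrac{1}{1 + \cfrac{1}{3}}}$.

5/1, 21/4, 26/5, 99/19

Using the convergent recurrence p_i = a_i*p_{i-1} + p_{i-2}, q_i = a_i*q_{i-1} + q_{i-2} with p_{-2}=0, p_{-1}=1, q_{-2}=1, q_{-1}=0:
  i=0: a_0=5, p_0 = 5*1 + 0 = 5, q_0 = 5*0 + 1 = 1.
  i=1: a_1=4, p_1 = 4*5 + 1 = 21, q_1 = 4*1 + 0 = 4.
  i=2: a_2=1, p_2 = 1*21 + 5 = 26, q_2 = 1*4 + 1 = 5.
  i=3: a_3=3, p_3 = 3*26 + 21 = 99, q_3 = 3*5 + 4 = 19.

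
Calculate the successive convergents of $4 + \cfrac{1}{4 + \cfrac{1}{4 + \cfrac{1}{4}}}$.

Using the convergent recurrence p_i = a_i*p_{i-1} + p_{i-2}, q_i = a_i*q_{i-1} + q_{i-2} with p_{-2}=0, p_{-1}=1, q_{-2}=1, q_{-1}=0:
  i=0: a_0=4, p_0 = 4*1 + 0 = 4, q_0 = 4*0 + 1 = 1.
  i=1: a_1=4, p_1 = 4*4 + 1 = 17, q_1 = 4*1 + 0 = 4.
  i=2: a_2=4, p_2 = 4*17 + 4 = 72, q_2 = 4*4 + 1 = 17.
  i=3: a_3=4, p_3 = 4*72 + 17 = 305, q_3 = 4*17 + 4 = 72.

4/1, 17/4, 72/17, 305/72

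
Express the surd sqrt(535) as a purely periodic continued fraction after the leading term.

Write x_i = (sqrt(535) + m_i)/d_i with (m_0, d_0) = (0, 1). a_0 = floor(sqrt(535)) = 23, since 23^2 = 529 <= 535 < 576 = 24^2.
Iterate m_{i+1} = d_i*a_i - m_i, d_{i+1} = (535 - m_{i+1}^2)/d_i, a_{i+1} = floor((a_0 + m_{i+1})/d_{i+1}):
  m_1 = 1*23 - 0 = 23, d_1 = (535 - 23^2)/1 = 6/1 = 6, a_1 = floor((23 + 23)/6) = 7.
  m_2 = 6*7 - 23 = 19, d_2 = (535 - 19^2)/6 = 174/6 = 29, a_2 = floor((23 + 19)/29) = 1.
  m_3 = 29*1 - 19 = 10, d_3 = (535 - 10^2)/29 = 435/29 = 15, a_3 = floor((23 + 10)/15) = 2.
  m_4 = 15*2 - 10 = 20, d_4 = (535 - 20^2)/15 = 135/15 = 9, a_4 = floor((23 + 20)/9) = 4.
  m_5 = 9*4 - 20 = 16, d_5 = (535 - 16^2)/9 = 279/9 = 31, a_5 = floor((23 + 16)/31) = 1.
  m_6 = 31*1 - 16 = 15, d_6 = (535 - 15^2)/31 = 310/31 = 10, a_6 = floor((23 + 15)/10) = 3.
  m_7 = 10*3 - 15 = 15, d_7 = (535 - 15^2)/10 = 310/10 = 31, a_7 = floor((23 + 15)/31) = 1.
  m_8 = 31*1 - 15 = 16, d_8 = (535 - 16^2)/31 = 279/31 = 9, a_8 = floor((23 + 16)/9) = 4.
  m_9 = 9*4 - 16 = 20, d_9 = (535 - 20^2)/9 = 135/9 = 15, a_9 = floor((23 + 20)/15) = 2.
  m_10 = 15*2 - 20 = 10, d_10 = (535 - 10^2)/15 = 435/15 = 29, a_10 = floor((23 + 10)/29) = 1.
  m_11 = 29*1 - 10 = 19, d_11 = (535 - 19^2)/29 = 174/29 = 6, a_11 = floor((23 + 19)/6) = 7.
  m_12 = 6*7 - 19 = 23, d_12 = (535 - 23^2)/6 = 6/6 = 1, a_12 = floor((23 + 23)/1) = 46.
  m_13 = 1*46 - 23 = 23, d_13 = (535 - 23^2)/1 = 6/1 = 6: (m_13, d_13) = (m_1, d_1) = (23, 6), so from here the quotients repeat a_1, ..., a_12; the period length is 12.
Hence the expansion of sqrt(535) is a_0 = 23 followed by the repeating block 7, 1, 2, 4, 1, 3, 1, 4, 2, 1, 7, 46 (period 12).

[23; (7, 1, 2, 4, 1, 3, 1, 4, 2, 1, 7, 46)]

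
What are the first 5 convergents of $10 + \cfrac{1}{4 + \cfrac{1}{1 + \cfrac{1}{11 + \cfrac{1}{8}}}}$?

10/1, 41/4, 51/5, 602/59, 4867/477

Using the convergent recurrence p_i = a_i*p_{i-1} + p_{i-2}, q_i = a_i*q_{i-1} + q_{i-2} with p_{-2}=0, p_{-1}=1, q_{-2}=1, q_{-1}=0:
  i=0: a_0=10, p_0 = 10*1 + 0 = 10, q_0 = 10*0 + 1 = 1.
  i=1: a_1=4, p_1 = 4*10 + 1 = 41, q_1 = 4*1 + 0 = 4.
  i=2: a_2=1, p_2 = 1*41 + 10 = 51, q_2 = 1*4 + 1 = 5.
  i=3: a_3=11, p_3 = 11*51 + 41 = 602, q_3 = 11*5 + 4 = 59.
  i=4: a_4=8, p_4 = 8*602 + 51 = 4867, q_4 = 8*59 + 5 = 477.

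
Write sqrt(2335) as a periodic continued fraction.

[48; (3, 9, 3, 96)]

Write x_i = (sqrt(2335) + m_i)/d_i with (m_0, d_0) = (0, 1). a_0 = floor(sqrt(2335)) = 48, since 48^2 = 2304 <= 2335 < 2401 = 49^2.
Iterate m_{i+1} = d_i*a_i - m_i, d_{i+1} = (2335 - m_{i+1}^2)/d_i, a_{i+1} = floor((a_0 + m_{i+1})/d_{i+1}):
  m_1 = 1*48 - 0 = 48, d_1 = (2335 - 48^2)/1 = 31/1 = 31, a_1 = floor((48 + 48)/31) = 3.
  m_2 = 31*3 - 48 = 45, d_2 = (2335 - 45^2)/31 = 310/31 = 10, a_2 = floor((48 + 45)/10) = 9.
  m_3 = 10*9 - 45 = 45, d_3 = (2335 - 45^2)/10 = 310/10 = 31, a_3 = floor((48 + 45)/31) = 3.
  m_4 = 31*3 - 45 = 48, d_4 = (2335 - 48^2)/31 = 31/31 = 1, a_4 = floor((48 + 48)/1) = 96.
  m_5 = 1*96 - 48 = 48, d_5 = (2335 - 48^2)/1 = 31/1 = 31: (m_5, d_5) = (m_1, d_1) = (48, 31), so from here the quotients repeat a_1, ..., a_4; the period length is 4.
Hence the expansion of sqrt(2335) is a_0 = 48 followed by the repeating block 3, 9, 3, 96 (period 4).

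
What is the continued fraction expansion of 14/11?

[1; 3, 1, 2]

Run the Euclidean algorithm on 14 and 11; the successive quotients are the partial quotients a_0, a_1, ... (each step inverts the fractional part left over by the previous one):
  14 = 1*11 + 3, so a_0 = 1.
  11 = 3*3 + 2, so a_1 = 3.
  3 = 1*2 + 1, so a_2 = 1.
  2 = 2*1 + 0, so a_3 = 2.
The remainder reaches 0 after 4 divisions, so the expansion has 4 partial quotients, read off in order.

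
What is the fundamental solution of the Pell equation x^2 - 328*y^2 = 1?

First expand sqrt(328) as a continued fraction. With x_i = (sqrt(328) + m_i)/d_i and (m_0, d_0) = (0, 1): a_0 = floor(sqrt(328)) = 18, since 18^2 = 324 <= 328 < 361 = 19^2.
Iterate m_{i+1} = d_i*a_i - m_i, d_{i+1} = (328 - m_{i+1}^2)/d_i, a_{i+1} = floor((a_0 + m_{i+1})/d_{i+1}):
  m_1 = 1*18 - 0 = 18, d_1 = (328 - 18^2)/1 = 4/1 = 4, a_1 = floor((18 + 18)/4) = 9.
  m_2 = 4*9 - 18 = 18, d_2 = (328 - 18^2)/4 = 4/4 = 1, a_2 = floor((18 + 18)/1) = 36.
  m_3 = 1*36 - 18 = 18, d_3 = (328 - 18^2)/1 = 4/1 = 4: (m_3, d_3) = (m_1, d_1) = (18, 4), so from here the quotients repeat a_1, a_2; the period length is 2.
So sqrt(328) = [18; (9, 36)] with period length k = 2.
k is even, so the fundamental solution of x^2 - 328y^2 = 1 is (p_{k-1}, q_{k-1}) = (p_1, q_1); compute convergents through index 1.
Convergents (p_i = a_i*p_{i-1} + p_{i-2}, q_i = a_i*q_{i-1} + q_{i-2} with p_{-2}=0, p_{-1}=1, q_{-2}=1, q_{-1}=0):
  i=0: a_0=18, p_0 = 18*1 + 0 = 18, q_0 = 18*0 + 1 = 1.
  i=1: a_1=9, p_1 = 9*18 + 1 = 163, q_1 = 9*1 + 0 = 9.
Check: 163^2 - 328*9^2 = 26569 - 26568 = 1, so (x, y) = (163, 9) solves the equation, and by the theorem it is the least positive solution.

(x, y) = (163, 9)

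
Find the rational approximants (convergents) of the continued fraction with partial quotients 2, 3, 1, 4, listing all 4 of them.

2/1, 7/3, 9/4, 43/19

Using the convergent recurrence p_i = a_i*p_{i-1} + p_{i-2}, q_i = a_i*q_{i-1} + q_{i-2} with p_{-2}=0, p_{-1}=1, q_{-2}=1, q_{-1}=0:
  i=0: a_0=2, p_0 = 2*1 + 0 = 2, q_0 = 2*0 + 1 = 1.
  i=1: a_1=3, p_1 = 3*2 + 1 = 7, q_1 = 3*1 + 0 = 3.
  i=2: a_2=1, p_2 = 1*7 + 2 = 9, q_2 = 1*3 + 1 = 4.
  i=3: a_3=4, p_3 = 4*9 + 7 = 43, q_3 = 4*4 + 3 = 19.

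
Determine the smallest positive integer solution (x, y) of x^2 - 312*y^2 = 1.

(x, y) = (53, 3)

First expand sqrt(312) as a continued fraction. With x_i = (sqrt(312) + m_i)/d_i and (m_0, d_0) = (0, 1): a_0 = floor(sqrt(312)) = 17, since 17^2 = 289 <= 312 < 324 = 18^2.
Iterate m_{i+1} = d_i*a_i - m_i, d_{i+1} = (312 - m_{i+1}^2)/d_i, a_{i+1} = floor((a_0 + m_{i+1})/d_{i+1}):
  m_1 = 1*17 - 0 = 17, d_1 = (312 - 17^2)/1 = 23/1 = 23, a_1 = floor((17 + 17)/23) = 1.
  m_2 = 23*1 - 17 = 6, d_2 = (312 - 6^2)/23 = 276/23 = 12, a_2 = floor((17 + 6)/12) = 1.
  m_3 = 12*1 - 6 = 6, d_3 = (312 - 6^2)/12 = 276/12 = 23, a_3 = floor((17 + 6)/23) = 1.
  m_4 = 23*1 - 6 = 17, d_4 = (312 - 17^2)/23 = 23/23 = 1, a_4 = floor((17 + 17)/1) = 34.
  m_5 = 1*34 - 17 = 17, d_5 = (312 - 17^2)/1 = 23/1 = 23: (m_5, d_5) = (m_1, d_1) = (17, 23), so from here the quotients repeat a_1, ..., a_4; the period length is 4.
So sqrt(312) = [17; (1, 1, 1, 34)] with period length k = 4.
k is even, so the fundamental solution of x^2 - 312y^2 = 1 is (p_{k-1}, q_{k-1}) = (p_3, q_3); compute convergents through index 3.
Convergents (p_i = a_i*p_{i-1} + p_{i-2}, q_i = a_i*q_{i-1} + q_{i-2} with p_{-2}=0, p_{-1}=1, q_{-2}=1, q_{-1}=0):
  i=0: a_0=17, p_0 = 17*1 + 0 = 17, q_0 = 17*0 + 1 = 1.
  i=1: a_1=1, p_1 = 1*17 + 1 = 18, q_1 = 1*1 + 0 = 1.
  i=2: a_2=1, p_2 = 1*18 + 17 = 35, q_2 = 1*1 + 1 = 2.
  i=3: a_3=1, p_3 = 1*35 + 18 = 53, q_3 = 1*2 + 1 = 3.
Check: 53^2 - 312*3^2 = 2809 - 2808 = 1, so (x, y) = (53, 3) solves the equation, and by the theorem it is the least positive solution.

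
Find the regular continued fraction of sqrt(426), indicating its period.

[20; (1, 1, 1, 3, 2, 6, 2, 3, 1, 1, 1, 40)]

Write x_i = (sqrt(426) + m_i)/d_i with (m_0, d_0) = (0, 1). a_0 = floor(sqrt(426)) = 20, since 20^2 = 400 <= 426 < 441 = 21^2.
Iterate m_{i+1} = d_i*a_i - m_i, d_{i+1} = (426 - m_{i+1}^2)/d_i, a_{i+1} = floor((a_0 + m_{i+1})/d_{i+1}):
  m_1 = 1*20 - 0 = 20, d_1 = (426 - 20^2)/1 = 26/1 = 26, a_1 = floor((20 + 20)/26) = 1.
  m_2 = 26*1 - 20 = 6, d_2 = (426 - 6^2)/26 = 390/26 = 15, a_2 = floor((20 + 6)/15) = 1.
  m_3 = 15*1 - 6 = 9, d_3 = (426 - 9^2)/15 = 345/15 = 23, a_3 = floor((20 + 9)/23) = 1.
  m_4 = 23*1 - 9 = 14, d_4 = (426 - 14^2)/23 = 230/23 = 10, a_4 = floor((20 + 14)/10) = 3.
  m_5 = 10*3 - 14 = 16, d_5 = (426 - 16^2)/10 = 170/10 = 17, a_5 = floor((20 + 16)/17) = 2.
  m_6 = 17*2 - 16 = 18, d_6 = (426 - 18^2)/17 = 102/17 = 6, a_6 = floor((20 + 18)/6) = 6.
  m_7 = 6*6 - 18 = 18, d_7 = (426 - 18^2)/6 = 102/6 = 17, a_7 = floor((20 + 18)/17) = 2.
  m_8 = 17*2 - 18 = 16, d_8 = (426 - 16^2)/17 = 170/17 = 10, a_8 = floor((20 + 16)/10) = 3.
  m_9 = 10*3 - 16 = 14, d_9 = (426 - 14^2)/10 = 230/10 = 23, a_9 = floor((20 + 14)/23) = 1.
  m_10 = 23*1 - 14 = 9, d_10 = (426 - 9^2)/23 = 345/23 = 15, a_10 = floor((20 + 9)/15) = 1.
  m_11 = 15*1 - 9 = 6, d_11 = (426 - 6^2)/15 = 390/15 = 26, a_11 = floor((20 + 6)/26) = 1.
  m_12 = 26*1 - 6 = 20, d_12 = (426 - 20^2)/26 = 26/26 = 1, a_12 = floor((20 + 20)/1) = 40.
  m_13 = 1*40 - 20 = 20, d_13 = (426 - 20^2)/1 = 26/1 = 26: (m_13, d_13) = (m_1, d_1) = (20, 26), so from here the quotients repeat a_1, ..., a_12; the period length is 12.
Hence the expansion of sqrt(426) is a_0 = 20 followed by the repeating block 1, 1, 1, 3, 2, 6, 2, 3, 1, 1, 1, 40 (period 12).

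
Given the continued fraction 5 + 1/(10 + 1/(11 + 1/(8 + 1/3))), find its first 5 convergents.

5/1, 51/10, 566/111, 4579/898, 14303/2805

Using the convergent recurrence p_i = a_i*p_{i-1} + p_{i-2}, q_i = a_i*q_{i-1} + q_{i-2} with p_{-2}=0, p_{-1}=1, q_{-2}=1, q_{-1}=0:
  i=0: a_0=5, p_0 = 5*1 + 0 = 5, q_0 = 5*0 + 1 = 1.
  i=1: a_1=10, p_1 = 10*5 + 1 = 51, q_1 = 10*1 + 0 = 10.
  i=2: a_2=11, p_2 = 11*51 + 5 = 566, q_2 = 11*10 + 1 = 111.
  i=3: a_3=8, p_3 = 8*566 + 51 = 4579, q_3 = 8*111 + 10 = 898.
  i=4: a_4=3, p_4 = 3*4579 + 566 = 14303, q_4 = 3*898 + 111 = 2805.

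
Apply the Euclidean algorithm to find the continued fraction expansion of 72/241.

[0; 3, 2, 1, 7, 3]

Run the Euclidean algorithm on 72 and 241; the successive quotients are the partial quotients a_0, a_1, ... (each step inverts the fractional part left over by the previous one):
  72 = 0*241 + 72, so a_0 = 0.
  241 = 3*72 + 25, so a_1 = 3.
  72 = 2*25 + 22, so a_2 = 2.
  25 = 1*22 + 3, so a_3 = 1.
  22 = 7*3 + 1, so a_4 = 7.
  3 = 3*1 + 0, so a_5 = 3.
The remainder reaches 0 after 6 divisions, so the expansion has 6 partial quotients, read off in order.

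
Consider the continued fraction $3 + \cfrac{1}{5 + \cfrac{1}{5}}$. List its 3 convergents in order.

Using the convergent recurrence p_i = a_i*p_{i-1} + p_{i-2}, q_i = a_i*q_{i-1} + q_{i-2} with p_{-2}=0, p_{-1}=1, q_{-2}=1, q_{-1}=0:
  i=0: a_0=3, p_0 = 3*1 + 0 = 3, q_0 = 3*0 + 1 = 1.
  i=1: a_1=5, p_1 = 5*3 + 1 = 16, q_1 = 5*1 + 0 = 5.
  i=2: a_2=5, p_2 = 5*16 + 3 = 83, q_2 = 5*5 + 1 = 26.

3/1, 16/5, 83/26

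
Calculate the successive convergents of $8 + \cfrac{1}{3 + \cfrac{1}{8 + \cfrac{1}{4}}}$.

8/1, 25/3, 208/25, 857/103

Using the convergent recurrence p_i = a_i*p_{i-1} + p_{i-2}, q_i = a_i*q_{i-1} + q_{i-2} with p_{-2}=0, p_{-1}=1, q_{-2}=1, q_{-1}=0:
  i=0: a_0=8, p_0 = 8*1 + 0 = 8, q_0 = 8*0 + 1 = 1.
  i=1: a_1=3, p_1 = 3*8 + 1 = 25, q_1 = 3*1 + 0 = 3.
  i=2: a_2=8, p_2 = 8*25 + 8 = 208, q_2 = 8*3 + 1 = 25.
  i=3: a_3=4, p_3 = 4*208 + 25 = 857, q_3 = 4*25 + 3 = 103.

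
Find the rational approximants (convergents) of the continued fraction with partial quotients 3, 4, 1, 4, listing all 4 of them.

3/1, 13/4, 16/5, 77/24

Using the convergent recurrence p_i = a_i*p_{i-1} + p_{i-2}, q_i = a_i*q_{i-1} + q_{i-2} with p_{-2}=0, p_{-1}=1, q_{-2}=1, q_{-1}=0:
  i=0: a_0=3, p_0 = 3*1 + 0 = 3, q_0 = 3*0 + 1 = 1.
  i=1: a_1=4, p_1 = 4*3 + 1 = 13, q_1 = 4*1 + 0 = 4.
  i=2: a_2=1, p_2 = 1*13 + 3 = 16, q_2 = 1*4 + 1 = 5.
  i=3: a_3=4, p_3 = 4*16 + 13 = 77, q_3 = 4*5 + 4 = 24.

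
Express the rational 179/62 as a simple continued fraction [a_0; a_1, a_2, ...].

[2; 1, 7, 1, 6]

Run the Euclidean algorithm on 179 and 62; the successive quotients are the partial quotients a_0, a_1, ... (each step inverts the fractional part left over by the previous one):
  179 = 2*62 + 55, so a_0 = 2.
  62 = 1*55 + 7, so a_1 = 1.
  55 = 7*7 + 6, so a_2 = 7.
  7 = 1*6 + 1, so a_3 = 1.
  6 = 6*1 + 0, so a_4 = 6.
The remainder reaches 0 after 5 divisions, so the expansion has 5 partial quotients, read off in order.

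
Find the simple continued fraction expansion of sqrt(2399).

Write x_i = (sqrt(2399) + m_i)/d_i with (m_0, d_0) = (0, 1). a_0 = floor(sqrt(2399)) = 48, since 48^2 = 2304 <= 2399 < 2401 = 49^2.
Iterate m_{i+1} = d_i*a_i - m_i, d_{i+1} = (2399 - m_{i+1}^2)/d_i, a_{i+1} = floor((a_0 + m_{i+1})/d_{i+1}):
  m_1 = 1*48 - 0 = 48, d_1 = (2399 - 48^2)/1 = 95/1 = 95, a_1 = floor((48 + 48)/95) = 1.
  m_2 = 95*1 - 48 = 47, d_2 = (2399 - 47^2)/95 = 190/95 = 2, a_2 = floor((48 + 47)/2) = 47.
  m_3 = 2*47 - 47 = 47, d_3 = (2399 - 47^2)/2 = 190/2 = 95, a_3 = floor((48 + 47)/95) = 1.
  m_4 = 95*1 - 47 = 48, d_4 = (2399 - 48^2)/95 = 95/95 = 1, a_4 = floor((48 + 48)/1) = 96.
  m_5 = 1*96 - 48 = 48, d_5 = (2399 - 48^2)/1 = 95/1 = 95: (m_5, d_5) = (m_1, d_1) = (48, 95), so from here the quotients repeat a_1, ..., a_4; the period length is 4.
Hence the expansion of sqrt(2399) is a_0 = 48 followed by the repeating block 1, 47, 1, 96 (period 4).

[48; (1, 47, 1, 96)]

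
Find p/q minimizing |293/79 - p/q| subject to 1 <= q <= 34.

Expand x = 293/79 as a continued fraction with the Euclidean algorithm:
  293 = 3*79 + 56, so a_0 = 3.
  79 = 1*56 + 23, so a_1 = 1.
  56 = 2*23 + 10, so a_2 = 2.
  23 = 2*10 + 3, so a_3 = 2.
  10 = 3*3 + 1, so a_4 = 3.
  3 = 3*1 + 0, so a_5 = 3.
so x = [3; 1, 2, 2, 3, 3].
Convergents (p_i = a_i*p_{i-1} + p_{i-2}, q_i = a_i*q_{i-1} + q_{i-2} with p_{-2}=0, p_{-1}=1, q_{-2}=1, q_{-1}=0), until the denominator exceeds 34:
  i=0: a_0=3, p_0 = 3*1 + 0 = 3, q_0 = 3*0 + 1 = 1.
  i=1: a_1=1, p_1 = 1*3 + 1 = 4, q_1 = 1*1 + 0 = 1.
  i=2: a_2=2, p_2 = 2*4 + 3 = 11, q_2 = 2*1 + 1 = 3.
  i=3: a_3=2, p_3 = 2*11 + 4 = 26, q_3 = 2*3 + 1 = 7.
  i=4: a_4=3, p_4 = 3*26 + 11 = 89, q_4 = 3*7 + 3 = 24.
  i=5: a_5=3, p_5 = 3*89 + 26 = 293, q_5 = 3*24 + 7 = 79.
q_5 = 79 > 34, so the last convergent with denominator <= 34 is p_4/q_4 = 89/24.
The closest fraction with denominator <= 34 is either p_4/q_4 or the intermediate fraction (k*p_4 + p_3)/(k*q_4 + q_3) with the largest k >= 1 whose denominator stays <= 34; these approach x as k grows, and every other convergent or intermediate fraction in range is farther away.
Largest k: floor((34 - q_3)/q_4) = floor((34 - 7)/24) = 1.
That gives (1*89 + 26)/(1*24 + 7) = 115/31.
Compare the errors: |x - 89/24| = |293*24 - 89*79|/(79*24) = 1/1896, and |x - 115/31| = |293*31 - 115*79|/(79*31) = 2/2449.
Cross-multiplying, 1*2449 = 2449 < 3792 = 2*1896, so 1/1896 is smaller: the convergent 89/24 is closer to x than 115/31.

89/24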